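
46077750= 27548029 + 18529721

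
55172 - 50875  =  4297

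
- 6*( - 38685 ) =232110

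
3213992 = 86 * 37372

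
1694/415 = 1694/415 = 4.08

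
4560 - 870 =3690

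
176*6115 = 1076240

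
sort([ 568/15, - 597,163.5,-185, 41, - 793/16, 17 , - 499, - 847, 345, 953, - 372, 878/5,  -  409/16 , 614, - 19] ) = [ - 847 , -597, - 499,  -  372 ,-185, - 793/16 , - 409/16 ,-19,17, 568/15,41, 163.5,878/5,345,614 , 953]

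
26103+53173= 79276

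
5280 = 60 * 88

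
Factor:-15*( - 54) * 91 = 2^1 *3^4*5^1*7^1 * 13^1 = 73710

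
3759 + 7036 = 10795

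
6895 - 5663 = 1232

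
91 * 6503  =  591773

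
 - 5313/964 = - 5313/964 = - 5.51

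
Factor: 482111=7^2 * 9839^1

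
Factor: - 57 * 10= - 2^1 * 3^1 * 5^1  *19^1 = - 570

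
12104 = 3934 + 8170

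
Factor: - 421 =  - 421^1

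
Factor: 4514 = 2^1*37^1*61^1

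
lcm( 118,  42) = 2478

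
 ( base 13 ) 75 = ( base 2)1100000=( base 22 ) 48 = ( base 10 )96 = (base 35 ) 2q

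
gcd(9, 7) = 1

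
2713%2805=2713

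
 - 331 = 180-511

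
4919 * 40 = 196760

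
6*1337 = 8022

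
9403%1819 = 308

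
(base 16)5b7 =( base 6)10435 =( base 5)21323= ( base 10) 1463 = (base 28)1o7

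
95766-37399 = 58367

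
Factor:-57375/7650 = -15/2 = -  2^(-1 )  *3^1*5^1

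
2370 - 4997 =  - 2627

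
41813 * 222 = 9282486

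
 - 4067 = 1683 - 5750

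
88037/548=88037/548 = 160.65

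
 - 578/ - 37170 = 289/18585 = 0.02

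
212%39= 17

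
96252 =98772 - 2520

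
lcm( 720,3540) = 42480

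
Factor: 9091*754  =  2^1*13^1*29^1*9091^1 = 6854614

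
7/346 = 7/346 =0.02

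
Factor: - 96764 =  - 2^2 * 17^1 * 1423^1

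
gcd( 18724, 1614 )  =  2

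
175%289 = 175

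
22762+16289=39051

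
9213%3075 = 3063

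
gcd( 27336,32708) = 68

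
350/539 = 50/77 = 0.65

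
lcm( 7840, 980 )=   7840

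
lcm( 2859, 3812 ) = 11436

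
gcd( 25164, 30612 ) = 12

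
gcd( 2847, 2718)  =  3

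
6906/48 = 143+7/8 = 143.88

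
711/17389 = 711/17389 = 0.04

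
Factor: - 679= - 7^1*97^1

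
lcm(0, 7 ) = 0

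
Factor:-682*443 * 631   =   - 2^1*11^1* 31^1 * 443^1 * 631^1 = - 190641506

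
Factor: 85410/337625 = 234/925 = 2^1*3^2 * 5^( - 2)*13^1* 37^( - 1 )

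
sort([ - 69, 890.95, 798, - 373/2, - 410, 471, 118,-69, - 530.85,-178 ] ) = [  -  530.85, -410, - 373/2 , - 178, - 69 , - 69, 118,  471,  798, 890.95]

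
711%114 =27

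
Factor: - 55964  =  - 2^2*17^1* 823^1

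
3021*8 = 24168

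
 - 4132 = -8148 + 4016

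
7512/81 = 92+20/27  =  92.74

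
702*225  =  157950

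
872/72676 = 218/18169 = 0.01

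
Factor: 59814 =2^1*3^2*3323^1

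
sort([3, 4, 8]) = [ 3, 4, 8]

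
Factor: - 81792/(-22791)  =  384/107 = 2^7*3^1*107^( - 1)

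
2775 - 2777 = -2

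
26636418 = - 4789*(-5562)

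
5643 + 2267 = 7910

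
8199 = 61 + 8138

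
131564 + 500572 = 632136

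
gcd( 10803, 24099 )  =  831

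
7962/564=1327/94 = 14.12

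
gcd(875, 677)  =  1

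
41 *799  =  32759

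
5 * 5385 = 26925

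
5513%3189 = 2324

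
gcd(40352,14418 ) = 2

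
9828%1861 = 523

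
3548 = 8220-4672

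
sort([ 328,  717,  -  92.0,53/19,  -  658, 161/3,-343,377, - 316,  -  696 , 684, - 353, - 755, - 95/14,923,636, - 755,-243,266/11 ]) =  [-755,  -  755,  -  696, - 658,-353 , - 343 , - 316,  -  243 ,-92.0, - 95/14,53/19,266/11,161/3,328, 377,636,684,717, 923 ]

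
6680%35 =30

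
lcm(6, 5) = 30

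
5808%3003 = 2805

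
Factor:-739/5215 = -5^( - 1 )*7^( - 1 )* 149^(  -  1) * 739^1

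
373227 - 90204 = 283023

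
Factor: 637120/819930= 2^5 *3^( - 1 )*11^1 * 151^( - 1)= 352/453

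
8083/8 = 1010+3/8 = 1010.38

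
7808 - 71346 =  - 63538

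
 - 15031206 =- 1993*7542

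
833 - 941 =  - 108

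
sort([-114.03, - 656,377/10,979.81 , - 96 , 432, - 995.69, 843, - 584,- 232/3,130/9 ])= [ - 995.69, - 656, - 584, - 114.03 ,-96 , - 232/3,130/9,377/10 , 432, 843,979.81 ] 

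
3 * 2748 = 8244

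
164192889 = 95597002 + 68595887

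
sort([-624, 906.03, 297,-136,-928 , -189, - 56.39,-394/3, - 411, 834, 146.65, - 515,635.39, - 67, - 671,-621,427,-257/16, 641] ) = [-928,-671,-624, - 621, - 515, - 411 ,-189, - 136,-394/3 ,-67, - 56.39, - 257/16, 146.65, 297, 427,635.39,641, 834,906.03] 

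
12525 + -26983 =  - 14458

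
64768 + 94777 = 159545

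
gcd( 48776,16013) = 67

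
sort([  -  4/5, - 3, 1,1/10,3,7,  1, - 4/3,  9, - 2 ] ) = [  -  3, - 2, - 4/3,  -  4/5,  1/10, 1,1, 3 , 7, 9 ]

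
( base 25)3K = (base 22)47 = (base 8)137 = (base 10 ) 95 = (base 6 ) 235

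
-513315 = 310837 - 824152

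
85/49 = 85/49 = 1.73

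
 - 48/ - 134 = 24/67 = 0.36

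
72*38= 2736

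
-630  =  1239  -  1869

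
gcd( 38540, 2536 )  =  4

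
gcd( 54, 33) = 3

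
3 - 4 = -1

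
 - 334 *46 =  - 15364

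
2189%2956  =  2189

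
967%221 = 83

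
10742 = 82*131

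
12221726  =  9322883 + 2898843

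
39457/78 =505+67/78 = 505.86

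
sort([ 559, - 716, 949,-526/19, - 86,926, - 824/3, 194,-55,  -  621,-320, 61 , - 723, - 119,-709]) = [ - 723, - 716,-709,-621, - 320, - 824/3,-119, - 86,-55,-526/19, 61, 194,559, 926,949]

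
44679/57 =783 + 16/19=783.84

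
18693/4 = 4673+1/4 = 4673.25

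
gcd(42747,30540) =3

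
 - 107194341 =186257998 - 293452339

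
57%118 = 57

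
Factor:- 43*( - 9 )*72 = 2^3*3^4*43^1  =  27864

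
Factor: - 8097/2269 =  - 3^1*2269^(-1) * 2699^1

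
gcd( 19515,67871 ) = 1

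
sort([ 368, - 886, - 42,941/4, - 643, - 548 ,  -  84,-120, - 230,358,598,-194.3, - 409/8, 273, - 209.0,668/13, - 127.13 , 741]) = [ - 886, - 643, - 548, - 230, - 209.0, - 194.3, - 127.13, - 120, - 84, - 409/8,-42,668/13,941/4, 273,  358 , 368,598,741]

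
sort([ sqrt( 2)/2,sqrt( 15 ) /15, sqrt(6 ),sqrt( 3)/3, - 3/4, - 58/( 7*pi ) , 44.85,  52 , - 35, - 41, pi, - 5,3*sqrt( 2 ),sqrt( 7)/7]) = [ - 41, - 35,-5, - 58/( 7*pi), - 3/4,sqrt( 15 ) /15  ,  sqrt( 7)/7,sqrt( 3 )/3, sqrt( 2 )/2,sqrt ( 6 ),pi,3*sqrt( 2 ), 44.85,  52 ] 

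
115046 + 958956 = 1074002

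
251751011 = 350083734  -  98332723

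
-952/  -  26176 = 119/3272 = 0.04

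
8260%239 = 134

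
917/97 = 9+ 44/97 = 9.45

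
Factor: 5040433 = 5040433^1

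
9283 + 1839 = 11122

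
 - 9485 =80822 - 90307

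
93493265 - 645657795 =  - 552164530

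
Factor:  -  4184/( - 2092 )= 2 = 2^1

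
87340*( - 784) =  - 68474560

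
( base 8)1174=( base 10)636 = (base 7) 1566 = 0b1001111100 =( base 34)IO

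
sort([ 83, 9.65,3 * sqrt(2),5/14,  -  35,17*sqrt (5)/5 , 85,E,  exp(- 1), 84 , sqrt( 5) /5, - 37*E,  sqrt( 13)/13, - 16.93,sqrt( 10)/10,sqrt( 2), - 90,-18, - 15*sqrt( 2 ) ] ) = [ - 37*E,-90 , -35, - 15*sqrt( 2), - 18,  -  16.93,sqrt( 13) /13, sqrt( 10) /10,5/14  ,  exp( - 1), sqrt ( 5) /5 , sqrt(2) , E, 3*sqrt( 2), 17*sqrt(5 )/5,9.65,  83, 84, 85 ]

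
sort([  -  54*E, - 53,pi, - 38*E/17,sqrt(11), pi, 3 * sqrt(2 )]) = [ - 54*E, - 53, - 38*E/17, pi,  pi,sqrt ( 11),3*sqrt(2 ) ] 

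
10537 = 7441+3096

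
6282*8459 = 53139438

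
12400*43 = 533200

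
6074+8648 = 14722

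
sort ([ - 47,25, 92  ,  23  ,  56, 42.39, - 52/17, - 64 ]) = [ - 64,  -  47, - 52/17,23,25,42.39, 56 , 92 ]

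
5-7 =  - 2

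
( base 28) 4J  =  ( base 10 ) 131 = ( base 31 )47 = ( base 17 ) 7C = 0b10000011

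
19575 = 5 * 3915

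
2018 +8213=10231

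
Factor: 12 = 2^2*3^1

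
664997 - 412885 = 252112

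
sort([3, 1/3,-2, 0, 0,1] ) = [-2, 0,0, 1/3,1,3]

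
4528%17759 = 4528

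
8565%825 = 315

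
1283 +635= 1918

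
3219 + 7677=10896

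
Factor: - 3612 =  - 2^2*3^1*7^1*43^1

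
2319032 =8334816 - 6015784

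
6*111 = 666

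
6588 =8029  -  1441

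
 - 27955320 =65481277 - 93436597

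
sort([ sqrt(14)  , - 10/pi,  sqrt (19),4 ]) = [ - 10/pi,sqrt(14), 4,sqrt (19)]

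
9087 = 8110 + 977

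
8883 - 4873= 4010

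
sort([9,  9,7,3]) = [3,7,9, 9 ] 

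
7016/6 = 3508/3 = 1169.33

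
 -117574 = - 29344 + -88230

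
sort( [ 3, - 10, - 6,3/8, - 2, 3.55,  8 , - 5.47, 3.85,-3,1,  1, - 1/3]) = [  -  10, - 6, - 5.47, - 3, - 2, - 1/3, 3/8,1, 1,  3,3.55 , 3.85,8]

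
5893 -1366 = 4527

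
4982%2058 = 866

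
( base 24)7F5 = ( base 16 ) 112D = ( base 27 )60n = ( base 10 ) 4397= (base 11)3338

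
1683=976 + 707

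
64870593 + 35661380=100531973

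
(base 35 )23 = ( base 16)49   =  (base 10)73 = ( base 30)2D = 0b1001001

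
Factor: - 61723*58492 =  -3610301716 = -2^2*7^1 * 2089^1 * 61723^1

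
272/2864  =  17/179  =  0.09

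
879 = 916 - 37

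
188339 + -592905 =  - 404566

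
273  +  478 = 751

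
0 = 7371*0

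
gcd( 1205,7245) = 5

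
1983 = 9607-7624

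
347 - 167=180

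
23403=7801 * 3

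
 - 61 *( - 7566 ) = 461526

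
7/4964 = 7/4964 = 0.00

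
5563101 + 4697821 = 10260922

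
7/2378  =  7/2378=0.00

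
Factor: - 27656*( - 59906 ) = 2^4*7^1*11^1*389^1*3457^1 = 1656760336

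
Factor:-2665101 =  - 3^1*31^1 * 28657^1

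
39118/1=39118 = 39118.00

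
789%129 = 15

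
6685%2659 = 1367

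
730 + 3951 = 4681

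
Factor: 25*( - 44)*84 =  - 92400=- 2^4*3^1*5^2*7^1*11^1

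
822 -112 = 710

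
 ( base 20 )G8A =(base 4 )1212222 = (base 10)6570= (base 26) 9ii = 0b1100110101010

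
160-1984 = -1824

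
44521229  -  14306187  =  30215042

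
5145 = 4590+555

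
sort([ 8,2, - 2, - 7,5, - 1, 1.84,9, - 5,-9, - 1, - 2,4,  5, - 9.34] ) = [ - 9.34,-9, - 7, - 5, - 2, - 2 ,- 1, - 1, 1.84, 2 , 4 , 5, 5, 8,9]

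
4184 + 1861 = 6045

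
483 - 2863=-2380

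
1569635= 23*68245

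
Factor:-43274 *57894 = -2505304956 = - 2^2*3^1*  7^1 * 11^1*281^1*9649^1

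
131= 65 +66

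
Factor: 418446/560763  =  738/989= 2^1*3^2*23^( - 1 ) * 41^1*43^( - 1 ) 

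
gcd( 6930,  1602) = 18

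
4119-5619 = -1500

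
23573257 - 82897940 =  -  59324683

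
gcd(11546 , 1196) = 46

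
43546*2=87092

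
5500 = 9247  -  3747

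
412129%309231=102898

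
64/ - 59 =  - 64/59 =- 1.08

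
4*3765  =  15060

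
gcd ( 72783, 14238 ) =9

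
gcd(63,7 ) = 7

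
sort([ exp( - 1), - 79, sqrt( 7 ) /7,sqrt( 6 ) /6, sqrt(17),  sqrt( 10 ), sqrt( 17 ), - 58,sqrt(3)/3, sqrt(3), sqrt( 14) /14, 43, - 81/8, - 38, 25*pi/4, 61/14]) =[ - 79, - 58,  -  38,-81/8, sqrt( 14 ) /14, exp( - 1 ),sqrt( 7 )/7 , sqrt( 6)/6,sqrt (3)/3, sqrt(3), sqrt( 10), sqrt( 17) , sqrt( 17),61/14,25*pi/4,43 ]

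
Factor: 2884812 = 2^2  *3^1*7^1 *61^1*563^1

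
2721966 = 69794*39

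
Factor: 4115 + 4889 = 2^2*2251^1=9004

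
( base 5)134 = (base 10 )44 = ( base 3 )1122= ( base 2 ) 101100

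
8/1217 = 8/1217=0.01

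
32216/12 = 2684 + 2/3=2684.67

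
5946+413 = 6359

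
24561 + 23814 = 48375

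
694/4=173 + 1/2 = 173.50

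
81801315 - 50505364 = 31295951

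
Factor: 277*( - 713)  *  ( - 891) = 175973391 = 3^4* 11^1*23^1*31^1*277^1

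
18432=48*384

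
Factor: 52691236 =2^2*13^1 * 541^1*1873^1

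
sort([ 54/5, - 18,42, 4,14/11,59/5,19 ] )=[ - 18 , 14/11, 4,54/5 , 59/5,  19, 42] 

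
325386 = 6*54231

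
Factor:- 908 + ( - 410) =-1318  =  -  2^1*659^1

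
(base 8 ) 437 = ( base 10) 287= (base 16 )11f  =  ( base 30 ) 9H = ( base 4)10133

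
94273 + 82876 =177149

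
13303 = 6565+6738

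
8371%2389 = 1204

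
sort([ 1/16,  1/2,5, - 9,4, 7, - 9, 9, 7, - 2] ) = [ - 9, - 9,-2 , 1/16, 1/2, 4 , 5, 7, 7, 9] 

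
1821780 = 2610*698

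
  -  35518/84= - 423 + 1/6 = - 422.83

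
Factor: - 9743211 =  - 3^2*1082579^1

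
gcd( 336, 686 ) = 14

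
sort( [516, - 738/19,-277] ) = [ - 277, - 738/19,516 ]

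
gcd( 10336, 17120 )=32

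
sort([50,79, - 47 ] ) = [-47,50,  79 ] 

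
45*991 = 44595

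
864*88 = 76032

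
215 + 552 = 767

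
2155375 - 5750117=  - 3594742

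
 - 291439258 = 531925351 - 823364609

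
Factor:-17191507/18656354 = - 2^(-1)*89^1*1303^(- 1)*7159^(-1)*193163^1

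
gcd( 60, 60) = 60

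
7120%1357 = 335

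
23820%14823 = 8997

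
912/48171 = 304/16057  =  0.02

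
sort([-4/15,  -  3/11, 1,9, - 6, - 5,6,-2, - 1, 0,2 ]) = [-6, - 5, - 2, - 1,-3/11, - 4/15, 0, 1 , 2 , 6, 9]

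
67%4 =3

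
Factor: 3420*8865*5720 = 2^5*3^4*5^3*11^1*13^1*19^1*197^1  =  173420676000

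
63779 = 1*63779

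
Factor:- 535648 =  - 2^5*19^1 * 881^1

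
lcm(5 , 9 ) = 45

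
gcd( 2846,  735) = 1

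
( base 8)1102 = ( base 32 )i2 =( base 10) 578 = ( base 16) 242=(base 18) 1e2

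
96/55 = 96/55 = 1.75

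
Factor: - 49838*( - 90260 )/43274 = 2249188940/21637 = 2^2 * 5^1*7^ ( - 1 )*11^ ( - 1)*281^( - 1 )*4513^1*24919^1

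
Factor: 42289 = 13^1 * 3253^1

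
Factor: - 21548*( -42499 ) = 915768452 = 2^2*5387^1*42499^1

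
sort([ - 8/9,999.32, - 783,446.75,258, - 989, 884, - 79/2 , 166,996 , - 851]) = [ - 989, - 851, - 783, - 79/2, - 8/9,166, 258, 446.75,884 , 996,999.32] 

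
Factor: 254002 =2^1*7^1*18143^1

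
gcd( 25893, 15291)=9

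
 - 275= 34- 309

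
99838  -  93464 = 6374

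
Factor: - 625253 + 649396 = 7^1*3449^1 = 24143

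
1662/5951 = 1662/5951 = 0.28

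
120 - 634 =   -  514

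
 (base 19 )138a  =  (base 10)8104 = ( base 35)6lj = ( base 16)1fa8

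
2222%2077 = 145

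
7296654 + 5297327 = 12593981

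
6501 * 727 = 4726227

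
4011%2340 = 1671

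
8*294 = 2352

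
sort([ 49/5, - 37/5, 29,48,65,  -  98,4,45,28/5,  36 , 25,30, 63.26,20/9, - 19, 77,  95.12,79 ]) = [-98, - 19, - 37/5,  20/9, 4, 28/5,49/5, 25,29,30, 36,45,48,63.26,65,77, 79,95.12 ]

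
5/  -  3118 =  - 1+3113/3118 = - 0.00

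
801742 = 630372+171370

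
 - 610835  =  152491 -763326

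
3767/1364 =2 + 1039/1364 =2.76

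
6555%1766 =1257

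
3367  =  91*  37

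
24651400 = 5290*4660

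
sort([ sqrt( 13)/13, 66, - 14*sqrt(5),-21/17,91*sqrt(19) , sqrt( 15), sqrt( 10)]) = [ - 14*sqrt(5),-21/17,sqrt( 13)/13,sqrt( 10 ), sqrt( 15), 66, 91*sqrt( 19 )]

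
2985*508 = 1516380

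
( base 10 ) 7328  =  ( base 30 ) 848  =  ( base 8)16240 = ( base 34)6BI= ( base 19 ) 115d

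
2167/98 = 2167/98 = 22.11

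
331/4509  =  331/4509= 0.07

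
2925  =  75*39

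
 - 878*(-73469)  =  64505782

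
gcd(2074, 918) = 34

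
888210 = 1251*710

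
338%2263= 338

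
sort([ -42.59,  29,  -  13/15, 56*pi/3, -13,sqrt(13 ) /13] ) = [-42.59, - 13,-13/15,  sqrt(13 )/13, 29,56*pi/3]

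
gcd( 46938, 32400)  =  6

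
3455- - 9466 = 12921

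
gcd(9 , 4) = 1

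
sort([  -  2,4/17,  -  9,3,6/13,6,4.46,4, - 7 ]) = [ - 9, - 7, - 2,4/17,6/13,3, 4, 4.46,6]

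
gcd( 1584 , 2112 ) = 528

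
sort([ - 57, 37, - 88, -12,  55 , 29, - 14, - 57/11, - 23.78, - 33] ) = [ - 88, - 57, - 33,- 23.78 , - 14, - 12,- 57/11, 29, 37 , 55 ] 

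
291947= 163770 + 128177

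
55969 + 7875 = 63844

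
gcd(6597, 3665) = 733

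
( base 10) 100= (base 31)37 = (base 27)3J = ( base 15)6a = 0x64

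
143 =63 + 80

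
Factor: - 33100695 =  - 3^2*5^1*735571^1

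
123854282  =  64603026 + 59251256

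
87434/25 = 3497 + 9/25= 3497.36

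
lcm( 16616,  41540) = 83080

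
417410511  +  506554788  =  923965299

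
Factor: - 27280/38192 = - 5/7 = - 5^1*7^ (-1 ) 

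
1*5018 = 5018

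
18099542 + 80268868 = 98368410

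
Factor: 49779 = 3^2*5531^1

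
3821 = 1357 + 2464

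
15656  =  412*38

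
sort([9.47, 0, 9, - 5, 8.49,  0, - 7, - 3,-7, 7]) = [ - 7 , - 7, - 5, - 3,  0,0,  7, 8.49,9,  9.47]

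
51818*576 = 29847168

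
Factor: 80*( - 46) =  - 2^5*5^1*23^1 = - 3680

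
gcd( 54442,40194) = 2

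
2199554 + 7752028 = 9951582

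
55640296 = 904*61549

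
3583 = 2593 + 990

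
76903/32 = 76903/32 = 2403.22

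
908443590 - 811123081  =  97320509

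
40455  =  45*899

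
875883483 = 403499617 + 472383866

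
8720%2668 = 716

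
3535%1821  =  1714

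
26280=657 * 40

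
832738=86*9683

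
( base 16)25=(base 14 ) 29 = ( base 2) 100101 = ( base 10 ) 37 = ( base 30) 17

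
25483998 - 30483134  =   - 4999136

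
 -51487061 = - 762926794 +711439733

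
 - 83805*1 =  - 83805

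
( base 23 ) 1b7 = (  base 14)405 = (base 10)789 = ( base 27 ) 126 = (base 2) 1100010101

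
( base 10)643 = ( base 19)1EG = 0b1010000011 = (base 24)12j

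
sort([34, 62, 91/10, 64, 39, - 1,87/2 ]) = [ - 1 , 91/10, 34, 39, 87/2, 62, 64] 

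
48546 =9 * 5394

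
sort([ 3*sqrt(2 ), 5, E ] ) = [E,3*sqrt (2),5]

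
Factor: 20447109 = 3^2 * 2271901^1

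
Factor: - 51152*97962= - 2^5*3^1*23^1*29^1*139^1 * 563^1  =  - 5010952224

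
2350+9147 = 11497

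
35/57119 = 35/57119= 0.00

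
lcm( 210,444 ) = 15540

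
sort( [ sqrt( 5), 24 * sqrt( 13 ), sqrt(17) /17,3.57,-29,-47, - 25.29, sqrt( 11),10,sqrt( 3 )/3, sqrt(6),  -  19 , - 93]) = [ - 93, - 47, - 29, - 25.29, - 19,  sqrt( 17 )/17,sqrt( 3)/3, sqrt(5), sqrt(6), sqrt(11), 3.57,10, 24*sqrt(13)]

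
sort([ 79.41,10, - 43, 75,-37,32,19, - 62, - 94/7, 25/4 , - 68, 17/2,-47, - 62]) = [ - 68, - 62, -62, - 47, - 43, - 37,-94/7, 25/4,17/2, 10,  19, 32, 75,79.41 ]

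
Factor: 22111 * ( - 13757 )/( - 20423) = 304181027/20423 =13^( - 1 )*1571^( - 1)*13757^1*22111^1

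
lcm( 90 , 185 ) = 3330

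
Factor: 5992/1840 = 2^( - 1)*5^( - 1)*7^1 * 23^(-1 ) *107^1 = 749/230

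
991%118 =47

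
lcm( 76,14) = 532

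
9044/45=9044/45 = 200.98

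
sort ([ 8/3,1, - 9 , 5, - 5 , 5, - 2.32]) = [ - 9 , - 5,  -  2.32, 1, 8/3, 5 , 5 ] 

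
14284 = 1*14284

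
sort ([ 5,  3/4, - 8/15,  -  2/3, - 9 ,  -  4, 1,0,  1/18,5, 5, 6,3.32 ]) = [  -  9,  -  4, - 2/3,  -  8/15, 0,1/18,3/4,1 , 3.32,5,  5, 5,6 ] 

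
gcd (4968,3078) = 54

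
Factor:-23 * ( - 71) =23^1 *71^1 = 1633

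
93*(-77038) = -7164534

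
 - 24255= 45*( - 539)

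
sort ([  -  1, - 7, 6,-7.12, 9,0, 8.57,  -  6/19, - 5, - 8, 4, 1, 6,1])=[ - 8,-7.12 , - 7, - 5, - 1, - 6/19,0,  1, 1,4, 6 , 6, 8.57,  9 ]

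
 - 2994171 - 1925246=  - 4919417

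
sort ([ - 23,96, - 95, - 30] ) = [ - 95, - 30, - 23,  96]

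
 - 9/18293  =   - 9/18293= - 0.00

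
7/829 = 7/829=0.01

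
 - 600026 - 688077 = -1288103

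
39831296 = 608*65512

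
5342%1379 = 1205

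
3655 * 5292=19342260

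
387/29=13 + 10/29 =13.34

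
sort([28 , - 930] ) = [ - 930,  28]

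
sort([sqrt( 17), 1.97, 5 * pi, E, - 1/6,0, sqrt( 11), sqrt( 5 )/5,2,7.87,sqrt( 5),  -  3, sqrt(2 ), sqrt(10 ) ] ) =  [ - 3, - 1/6, 0,sqrt( 5 )/5,  sqrt (2 ), 1.97, 2 , sqrt( 5 ), E, sqrt(10 ),sqrt (11 ), sqrt( 17), 7.87, 5 *pi ] 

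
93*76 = 7068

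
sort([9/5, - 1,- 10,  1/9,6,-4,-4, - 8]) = [ - 10, - 8, - 4, - 4, - 1,1/9  ,  9/5,6 ] 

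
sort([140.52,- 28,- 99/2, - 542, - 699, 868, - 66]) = [ - 699, - 542, - 66,-99/2, - 28, 140.52,868] 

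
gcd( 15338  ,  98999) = 1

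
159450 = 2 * 79725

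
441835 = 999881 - 558046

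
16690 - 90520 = - 73830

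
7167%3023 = 1121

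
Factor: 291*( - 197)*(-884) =2^2*3^1*13^1*17^1*97^1*197^1  =  50677068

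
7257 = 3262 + 3995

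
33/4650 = 11/1550 = 0.01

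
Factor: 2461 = 23^1*107^1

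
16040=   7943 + 8097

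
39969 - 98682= - 58713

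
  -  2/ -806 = 1/403 = 0.00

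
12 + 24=36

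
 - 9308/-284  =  2327/71 = 32.77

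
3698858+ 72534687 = 76233545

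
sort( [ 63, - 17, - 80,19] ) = [ - 80, - 17, 19, 63]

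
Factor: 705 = 3^1* 5^1 * 47^1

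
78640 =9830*8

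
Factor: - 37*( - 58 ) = 2146=2^1 *29^1 * 37^1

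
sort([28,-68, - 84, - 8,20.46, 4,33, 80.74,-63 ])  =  [ - 84, - 68 ,-63,-8 , 4, 20.46,28,33,80.74 ]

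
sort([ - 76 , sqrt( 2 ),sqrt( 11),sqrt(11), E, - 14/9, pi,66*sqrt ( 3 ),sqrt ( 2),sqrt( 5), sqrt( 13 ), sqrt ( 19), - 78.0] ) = [ - 78.0, - 76, - 14/9,sqrt ( 2),sqrt( 2 ),sqrt( 5),E,pi,sqrt( 11),sqrt( 11), sqrt ( 13 ), sqrt( 19),66*sqrt(3 )]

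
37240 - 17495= 19745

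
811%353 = 105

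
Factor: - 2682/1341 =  - 2^1 = - 2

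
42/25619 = 42/25619 = 0.00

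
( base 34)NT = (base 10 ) 811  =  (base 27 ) 131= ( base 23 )1c6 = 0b1100101011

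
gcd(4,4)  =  4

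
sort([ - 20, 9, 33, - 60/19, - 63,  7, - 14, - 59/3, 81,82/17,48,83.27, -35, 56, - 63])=[ - 63, - 63, - 35, - 20,-59/3,-14, - 60/19, 82/17 , 7,9, 33,48, 56, 81 , 83.27]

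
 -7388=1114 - 8502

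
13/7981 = 13/7981  =  0.00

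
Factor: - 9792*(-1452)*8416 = 2^13*3^3*11^2*17^1*263^1 = 119658553344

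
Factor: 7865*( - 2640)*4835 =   -  100392006000 = - 2^4*3^1*5^3*11^3*13^1*967^1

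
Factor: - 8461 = -8461^1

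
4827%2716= 2111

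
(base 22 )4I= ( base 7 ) 211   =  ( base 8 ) 152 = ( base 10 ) 106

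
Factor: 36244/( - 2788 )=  - 13^1 = - 13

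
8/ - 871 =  - 1 + 863/871 = - 0.01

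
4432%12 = 4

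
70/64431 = 70/64431 = 0.00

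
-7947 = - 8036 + 89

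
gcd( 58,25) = 1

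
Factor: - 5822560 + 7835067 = 7^1*287501^1 =2012507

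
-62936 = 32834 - 95770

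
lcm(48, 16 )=48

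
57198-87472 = -30274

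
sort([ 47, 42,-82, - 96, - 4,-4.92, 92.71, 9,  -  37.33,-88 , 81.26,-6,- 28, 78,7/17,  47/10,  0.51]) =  [ -96, - 88, - 82, - 37.33, - 28, - 6 , - 4.92, - 4,  7/17 , 0.51,47/10, 9,42,47,78, 81.26, 92.71] 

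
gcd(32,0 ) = 32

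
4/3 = 4/3 = 1.33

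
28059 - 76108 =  - 48049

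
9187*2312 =21240344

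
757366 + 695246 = 1452612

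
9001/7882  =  1  +  1119/7882 = 1.14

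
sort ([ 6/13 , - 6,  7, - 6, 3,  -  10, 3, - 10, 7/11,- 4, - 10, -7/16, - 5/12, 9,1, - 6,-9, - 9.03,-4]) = [ - 10, - 10 ,-10 , - 9.03, - 9, - 6 , - 6,- 6, - 4, - 4 , - 7/16, - 5/12,  6/13,  7/11, 1, 3 , 3,7,9 ]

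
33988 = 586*58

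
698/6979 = 698/6979 = 0.10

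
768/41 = 18  +  30/41 = 18.73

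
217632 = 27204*8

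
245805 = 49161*5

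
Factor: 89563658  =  2^1*29^1*1544201^1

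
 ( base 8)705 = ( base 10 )453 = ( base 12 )319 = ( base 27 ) gl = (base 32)E5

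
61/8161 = 61/8161= 0.01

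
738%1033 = 738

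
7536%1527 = 1428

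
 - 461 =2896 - 3357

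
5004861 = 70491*71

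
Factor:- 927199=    - 7^1*13^1*23^1*443^1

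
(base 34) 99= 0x13B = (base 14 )187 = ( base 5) 2230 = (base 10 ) 315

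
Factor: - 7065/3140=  - 2^( - 2)*3^2 = - 9/4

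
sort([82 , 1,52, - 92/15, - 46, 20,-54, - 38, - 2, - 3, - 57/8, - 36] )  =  [ - 54, - 46, - 38, - 36, - 57/8,-92/15,  -  3, - 2,  1,20, 52,  82]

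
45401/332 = 547/4  =  136.75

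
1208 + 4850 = 6058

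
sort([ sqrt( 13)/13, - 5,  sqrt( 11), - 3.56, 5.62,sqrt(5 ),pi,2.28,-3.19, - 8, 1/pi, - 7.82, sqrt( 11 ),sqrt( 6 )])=[ - 8, - 7.82, - 5, - 3.56, - 3.19,sqrt (13)/13,1/pi,sqrt( 5), 2.28, sqrt( 6 ),pi,sqrt( 11 ),sqrt(11) , 5.62]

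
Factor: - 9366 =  - 2^1*3^1*7^1*223^1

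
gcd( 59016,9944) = 8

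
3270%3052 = 218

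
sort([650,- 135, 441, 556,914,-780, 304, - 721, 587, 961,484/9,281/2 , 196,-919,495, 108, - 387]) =[ - 919, - 780, - 721, - 387, - 135, 484/9, 108, 281/2, 196, 304, 441, 495,556, 587,  650, 914,961]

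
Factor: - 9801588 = - 2^2*3^1*17^1*23^1*2089^1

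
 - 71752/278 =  - 259 +125/139 =- 258.10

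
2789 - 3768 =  - 979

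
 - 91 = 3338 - 3429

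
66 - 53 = 13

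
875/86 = 875/86= 10.17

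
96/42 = 2  +  2/7 = 2.29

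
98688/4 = 24672=24672.00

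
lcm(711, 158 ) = 1422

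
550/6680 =55/668 = 0.08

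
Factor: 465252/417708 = 137/123 = 3^( - 1 ) * 41^( - 1)*137^1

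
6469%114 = 85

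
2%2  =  0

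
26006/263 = 98 + 232/263 = 98.88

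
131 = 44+87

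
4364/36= 1091/9 = 121.22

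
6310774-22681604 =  - 16370830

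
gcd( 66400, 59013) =83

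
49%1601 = 49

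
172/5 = 34 + 2/5 = 34.40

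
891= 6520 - 5629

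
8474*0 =0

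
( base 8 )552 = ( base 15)192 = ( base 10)362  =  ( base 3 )111102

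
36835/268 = 137 + 119/268 = 137.44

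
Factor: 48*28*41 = 2^6 *3^1*7^1*41^1= 55104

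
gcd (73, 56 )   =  1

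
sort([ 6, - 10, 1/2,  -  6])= [ - 10,-6, 1/2, 6 ] 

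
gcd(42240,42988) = 44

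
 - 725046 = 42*( - 17263)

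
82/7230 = 41/3615   =  0.01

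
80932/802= 40466/401 =100.91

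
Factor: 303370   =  2^1*5^1*23^1*1319^1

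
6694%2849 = 996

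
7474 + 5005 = 12479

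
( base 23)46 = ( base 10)98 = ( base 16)62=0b1100010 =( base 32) 32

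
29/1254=29/1254 = 0.02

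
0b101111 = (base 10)47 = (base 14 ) 35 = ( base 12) 3b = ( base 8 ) 57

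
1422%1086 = 336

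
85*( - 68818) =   -  5849530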